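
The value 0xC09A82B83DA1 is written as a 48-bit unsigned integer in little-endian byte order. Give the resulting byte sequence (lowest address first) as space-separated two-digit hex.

A1 3D B8 82 9A C0

Split into bytes (most-significant first): C0 9A 82 B8 3D A1.
In little-endian order the low byte comes first in memory.
So at ascending addresses the bytes are A1 3D B8 82 9A C0.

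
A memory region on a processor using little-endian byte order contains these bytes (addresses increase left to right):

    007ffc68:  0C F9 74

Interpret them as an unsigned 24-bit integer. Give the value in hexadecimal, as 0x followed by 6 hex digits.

Little-endian: lowest address holds the least-significant byte.
Reassemble most-significant byte first: 74 F9 0C → 0x74F90C.

0x74F90C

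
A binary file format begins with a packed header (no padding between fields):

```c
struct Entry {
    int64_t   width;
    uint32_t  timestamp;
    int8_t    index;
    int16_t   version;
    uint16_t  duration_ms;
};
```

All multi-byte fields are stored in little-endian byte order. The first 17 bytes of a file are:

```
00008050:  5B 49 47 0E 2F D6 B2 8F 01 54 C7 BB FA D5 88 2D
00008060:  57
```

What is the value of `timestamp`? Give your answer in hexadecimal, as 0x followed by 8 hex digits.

`timestamp` follows `width` (8 bytes), so it starts at byte offset 8 and occupies 4 bytes.
Bytes at offsets 8..11: 01 54 C7 BB.
Little-endian: lowest address holds the least-significant byte.
Reassemble most-significant byte first: BB C7 54 01 → 0xBBC75401.

0xBBC75401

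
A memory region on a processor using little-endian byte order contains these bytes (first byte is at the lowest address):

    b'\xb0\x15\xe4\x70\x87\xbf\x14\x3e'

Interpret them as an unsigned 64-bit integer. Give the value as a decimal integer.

4473410918321231280

In little-endian order the low byte comes first in memory.
Reassemble most-significant byte first: 3E 14 BF 87 70 E4 15 B0 → 0x3E14BF8770E415B0.
0x3E14BF8770E415B0 = 4473410918321231280.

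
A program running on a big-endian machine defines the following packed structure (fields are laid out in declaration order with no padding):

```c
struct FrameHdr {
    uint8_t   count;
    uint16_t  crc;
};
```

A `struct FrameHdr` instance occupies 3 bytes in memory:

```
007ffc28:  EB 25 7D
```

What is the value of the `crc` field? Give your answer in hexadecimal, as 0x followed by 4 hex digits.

0x257D

`crc` follows `count` (1 byte), so it starts at byte offset 1 and occupies 2 bytes.
Bytes at offsets 1..2: 25 7D.
Big-endian: lowest address holds the most-significant byte.
The bytes are already most-significant first: 0x257D.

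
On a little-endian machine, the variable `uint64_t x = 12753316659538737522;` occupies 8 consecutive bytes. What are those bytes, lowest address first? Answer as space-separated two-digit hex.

12753316659538737522 in hexadecimal, padded to 64 bits, is 0xB0FCE1EE8FE0B972.
Split into bytes (most-significant first): B0 FC E1 EE 8F E0 B9 72.
In little-endian order the low byte comes first in memory.
So at ascending addresses the bytes are 72 B9 E0 8F EE E1 FC B0.

72 B9 E0 8F EE E1 FC B0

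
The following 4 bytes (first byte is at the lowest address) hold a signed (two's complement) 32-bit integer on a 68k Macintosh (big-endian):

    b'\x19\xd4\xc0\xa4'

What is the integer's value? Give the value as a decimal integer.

In big-endian order the high byte comes first in memory.
The bytes are already most-significant first: 0x19D4C0A4.
0x19D4C0A4 = 433373348.

433373348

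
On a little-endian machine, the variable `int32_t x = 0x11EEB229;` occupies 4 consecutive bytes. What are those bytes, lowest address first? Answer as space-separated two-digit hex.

Split into bytes (most-significant first): 11 EE B2 29.
Little-endian stores the least-significant byte at the lowest address.
So at ascending addresses the bytes are 29 B2 EE 11.

29 B2 EE 11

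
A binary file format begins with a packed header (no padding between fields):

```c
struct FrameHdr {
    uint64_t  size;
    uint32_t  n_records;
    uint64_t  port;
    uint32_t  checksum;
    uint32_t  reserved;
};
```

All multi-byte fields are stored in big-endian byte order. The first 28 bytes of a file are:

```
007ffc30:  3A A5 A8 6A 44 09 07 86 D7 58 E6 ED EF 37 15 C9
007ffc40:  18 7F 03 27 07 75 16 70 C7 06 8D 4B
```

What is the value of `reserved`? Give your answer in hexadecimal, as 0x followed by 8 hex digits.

0xC7068D4B

`reserved` follows `size` (8 B), `n_records` (4 B), `port` (8 B), `checksum` (4 B), so it starts at offset 8 + 4 + 8 + 4 = 24 and occupies 4 bytes.
Bytes at offsets 24..27: C7 06 8D 4B.
Big-endian stores the most-significant byte at the lowest address.
The bytes are already most-significant first: 0xC7068D4B.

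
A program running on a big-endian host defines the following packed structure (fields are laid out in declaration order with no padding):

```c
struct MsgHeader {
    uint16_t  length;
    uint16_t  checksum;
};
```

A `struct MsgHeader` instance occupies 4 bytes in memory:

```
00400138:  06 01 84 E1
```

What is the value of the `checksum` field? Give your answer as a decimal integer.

34017

`checksum` follows `length` (2 bytes), so it starts at byte offset 2 and occupies 2 bytes.
Bytes at offsets 2..3: 84 E1.
Big-endian: lowest address holds the most-significant byte.
The bytes are already most-significant first: 0x84E1.
0x84E1 = 34017.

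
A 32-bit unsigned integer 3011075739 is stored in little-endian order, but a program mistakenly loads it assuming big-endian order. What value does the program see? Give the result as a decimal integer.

2606660019

3011075739 in 32-bit hexadecimal is 0xB3795E9B.
Stored little-endian, the bytes at ascending addresses are 9B 5E 79 B3.
Read back as big-endian, the last byte is least significant, giving 0x9B5E79B3.
0x9B5E79B3 = 2606660019.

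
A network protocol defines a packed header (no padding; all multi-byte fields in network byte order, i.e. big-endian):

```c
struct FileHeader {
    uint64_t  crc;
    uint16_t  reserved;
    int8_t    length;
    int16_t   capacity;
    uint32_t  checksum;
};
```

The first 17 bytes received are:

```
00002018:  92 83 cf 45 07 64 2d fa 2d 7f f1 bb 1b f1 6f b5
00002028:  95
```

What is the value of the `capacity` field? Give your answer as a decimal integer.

`capacity` follows `crc` (8 B), `reserved` (2 B), `length` (1 B), so it starts at offset 8 + 2 + 1 = 11 and occupies 2 bytes.
Bytes at offsets 11..12: BB 1B.
In big-endian order the high byte comes first in memory.
The bytes are already most-significant first: 0xBB1B.
Top bit is set, so as a signed 16-bit value this is 0xBB1B − 2^16 = -17637.

-17637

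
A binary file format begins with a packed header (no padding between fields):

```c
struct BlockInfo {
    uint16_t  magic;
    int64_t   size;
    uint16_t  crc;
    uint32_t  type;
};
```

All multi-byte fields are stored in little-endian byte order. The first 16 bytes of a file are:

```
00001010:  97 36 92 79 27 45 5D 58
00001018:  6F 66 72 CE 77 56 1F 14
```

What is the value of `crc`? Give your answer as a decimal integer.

`crc` follows `magic` (2 B), `size` (8 B), so it starts at offset 2 + 8 = 10 and occupies 2 bytes.
Bytes at offsets 10..11: 72 CE.
In little-endian order the low byte comes first in memory.
Reassemble most-significant byte first: CE 72 → 0xCE72.
0xCE72 = 52850.

52850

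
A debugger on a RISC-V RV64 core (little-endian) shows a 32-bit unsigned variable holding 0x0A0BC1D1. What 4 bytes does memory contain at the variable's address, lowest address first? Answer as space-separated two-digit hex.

D1 C1 0B 0A

Split into bytes (most-significant first): 0A 0B C1 D1.
Little-endian: lowest address holds the least-significant byte.
So at ascending addresses the bytes are D1 C1 0B 0A.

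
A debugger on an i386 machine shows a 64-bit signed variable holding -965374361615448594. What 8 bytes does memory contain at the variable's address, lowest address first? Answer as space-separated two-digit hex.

Two's complement of -965374361615448594 in 64 bits: 965374361615448594 = 0x0D65B2DDFB5BBA12; invert → 0xF29A4D2204A445ED; add 1 → 0xF29A4D2204A445EE.
Split into bytes (most-significant first): F2 9A 4D 22 04 A4 45 EE.
In little-endian order the low byte comes first in memory.
So at ascending addresses the bytes are EE 45 A4 04 22 4D 9A F2.

EE 45 A4 04 22 4D 9A F2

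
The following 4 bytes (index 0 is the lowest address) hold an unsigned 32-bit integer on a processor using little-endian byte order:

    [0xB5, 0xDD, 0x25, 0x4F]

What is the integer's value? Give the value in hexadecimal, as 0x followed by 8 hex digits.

Little-endian stores the least-significant byte at the lowest address.
Reassemble most-significant byte first: 4F 25 DD B5 → 0x4F25DDB5.

0x4F25DDB5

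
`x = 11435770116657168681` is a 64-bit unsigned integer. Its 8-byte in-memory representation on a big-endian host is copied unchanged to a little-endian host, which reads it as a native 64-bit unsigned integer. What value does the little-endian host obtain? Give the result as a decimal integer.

11435770116657168681 in 64-bit hexadecimal is 0x9EB40454F060C129.
Stored big-endian, the bytes at ascending addresses are 9E B4 04 54 F0 60 C1 29.
Read back as little-endian, the first byte is least significant, giving 0x29C160F05404B49E.
0x29C160F05404B49E = 3008792611378214046.

3008792611378214046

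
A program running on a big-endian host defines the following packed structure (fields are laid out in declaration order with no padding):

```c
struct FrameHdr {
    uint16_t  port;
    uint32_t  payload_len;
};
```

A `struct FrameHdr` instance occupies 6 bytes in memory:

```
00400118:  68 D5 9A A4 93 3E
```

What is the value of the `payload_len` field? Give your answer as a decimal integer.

2594476862

`payload_len` follows `port` (2 bytes), so it starts at byte offset 2 and occupies 4 bytes.
Bytes at offsets 2..5: 9A A4 93 3E.
In big-endian order the high byte comes first in memory.
The bytes are already most-significant first: 0x9AA4933E.
0x9AA4933E = 2594476862.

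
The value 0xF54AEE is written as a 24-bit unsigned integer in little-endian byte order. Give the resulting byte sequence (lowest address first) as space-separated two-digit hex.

EE 4A F5

Split into bytes (most-significant first): F5 4A EE.
Little-endian: lowest address holds the least-significant byte.
So at ascending addresses the bytes are EE 4A F5.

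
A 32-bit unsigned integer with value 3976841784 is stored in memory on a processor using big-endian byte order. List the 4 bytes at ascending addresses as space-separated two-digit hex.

3976841784 in hexadecimal, padded to 32 bits, is 0xED09CA38.
Split into bytes (most-significant first): ED 09 CA 38.
Big-endian: lowest address holds the most-significant byte.
So the memory order matches the most-significant-first order: ED 09 CA 38.

ED 09 CA 38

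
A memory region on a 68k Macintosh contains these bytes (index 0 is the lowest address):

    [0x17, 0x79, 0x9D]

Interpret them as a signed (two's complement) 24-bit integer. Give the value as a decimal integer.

1538461

Big-endian stores the most-significant byte at the lowest address.
The bytes are already most-significant first: 0x17799D.
0x17799D = 1538461.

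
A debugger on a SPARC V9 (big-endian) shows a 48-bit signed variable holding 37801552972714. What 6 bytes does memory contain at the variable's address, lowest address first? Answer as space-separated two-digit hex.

22 61 5C 23 0B AA

37801552972714 in hexadecimal, padded to 48 bits, is 0x22615C230BAA.
Split into bytes (most-significant first): 22 61 5C 23 0B AA.
Big-endian: lowest address holds the most-significant byte.
So the memory order matches the most-significant-first order: 22 61 5C 23 0B AA.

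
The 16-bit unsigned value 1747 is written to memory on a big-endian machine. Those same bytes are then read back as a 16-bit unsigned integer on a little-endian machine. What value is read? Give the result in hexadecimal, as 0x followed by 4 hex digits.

0xD306

1747 in 16-bit hexadecimal is 0x06D3.
Stored big-endian, the bytes at ascending addresses are 06 D3.
Read back as little-endian, the first byte is least significant, giving 0xD306.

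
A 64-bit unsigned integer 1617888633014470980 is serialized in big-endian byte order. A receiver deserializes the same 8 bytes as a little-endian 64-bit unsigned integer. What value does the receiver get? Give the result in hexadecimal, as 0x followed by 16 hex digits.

0x4449F8C823E57316

1617888633014470980 in 64-bit hexadecimal is 0x1673E523C8F84944.
Stored big-endian, the bytes at ascending addresses are 16 73 E5 23 C8 F8 49 44.
Read back as little-endian, the first byte is least significant, giving 0x4449F8C823E57316.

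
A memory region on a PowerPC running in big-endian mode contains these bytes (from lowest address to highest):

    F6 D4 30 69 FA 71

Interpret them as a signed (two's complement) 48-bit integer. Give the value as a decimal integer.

-10083770959247

In big-endian order the high byte comes first in memory.
The bytes are already most-significant first: 0xF6D43069FA71.
Top bit is set, so as a signed 48-bit value this is 0xF6D43069FA71 − 2^48 = -10083770959247.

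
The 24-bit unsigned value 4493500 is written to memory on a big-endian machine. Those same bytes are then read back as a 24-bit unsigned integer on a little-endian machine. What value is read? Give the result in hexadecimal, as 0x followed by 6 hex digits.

0xBC9044

4493500 in 24-bit hexadecimal is 0x4490BC.
Stored big-endian, the bytes at ascending addresses are 44 90 BC.
Read back as little-endian, the first byte is least significant, giving 0xBC9044.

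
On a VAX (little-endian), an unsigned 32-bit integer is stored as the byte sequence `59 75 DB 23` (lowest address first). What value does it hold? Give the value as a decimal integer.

Little-endian stores the least-significant byte at the lowest address.
Reassemble most-significant byte first: 23 DB 75 59 → 0x23DB7559.
0x23DB7559 = 601584985.

601584985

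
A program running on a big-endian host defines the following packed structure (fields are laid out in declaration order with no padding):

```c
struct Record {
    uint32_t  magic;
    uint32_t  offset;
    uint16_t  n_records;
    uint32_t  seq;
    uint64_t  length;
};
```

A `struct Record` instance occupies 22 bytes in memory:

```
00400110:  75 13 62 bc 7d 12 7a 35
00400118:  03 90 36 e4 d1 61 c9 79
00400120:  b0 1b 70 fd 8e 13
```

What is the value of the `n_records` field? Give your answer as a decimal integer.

`n_records` follows `magic` (4 B), `offset` (4 B), so it starts at offset 4 + 4 = 8 and occupies 2 bytes.
Bytes at offsets 8..9: 03 90.
In big-endian order the high byte comes first in memory.
The bytes are already most-significant first: 0x0390.
0x0390 = 912.

912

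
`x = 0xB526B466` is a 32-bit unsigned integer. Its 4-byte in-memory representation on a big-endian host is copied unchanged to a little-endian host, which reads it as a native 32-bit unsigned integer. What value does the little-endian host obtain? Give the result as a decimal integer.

Stored big-endian, the bytes at ascending addresses are B5 26 B4 66.
Read back as little-endian, the first byte is least significant, giving 0x66B426B5.
0x66B426B5 = 1723082421.

1723082421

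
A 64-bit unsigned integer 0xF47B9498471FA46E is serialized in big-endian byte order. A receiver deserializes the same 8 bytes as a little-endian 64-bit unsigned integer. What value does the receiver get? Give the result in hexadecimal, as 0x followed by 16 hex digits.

0x6EA41F4798947BF4

Stored big-endian, the bytes at ascending addresses are F4 7B 94 98 47 1F A4 6E.
Read back as little-endian, the first byte is least significant, giving 0x6EA41F4798947BF4.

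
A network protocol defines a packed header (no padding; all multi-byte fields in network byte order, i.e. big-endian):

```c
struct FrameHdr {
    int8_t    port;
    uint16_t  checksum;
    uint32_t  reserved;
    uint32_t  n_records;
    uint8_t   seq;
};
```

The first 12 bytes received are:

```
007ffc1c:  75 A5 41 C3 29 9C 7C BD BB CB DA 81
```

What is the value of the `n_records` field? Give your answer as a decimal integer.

`n_records` follows `port` (1 B), `checksum` (2 B), `reserved` (4 B), so it starts at offset 1 + 2 + 4 = 7 and occupies 4 bytes.
Bytes at offsets 7..10: BD BB CB DA.
In big-endian order the high byte comes first in memory.
The bytes are already most-significant first: 0xBDBBCBDA.
0xBDBBCBDA = 3183201242.

3183201242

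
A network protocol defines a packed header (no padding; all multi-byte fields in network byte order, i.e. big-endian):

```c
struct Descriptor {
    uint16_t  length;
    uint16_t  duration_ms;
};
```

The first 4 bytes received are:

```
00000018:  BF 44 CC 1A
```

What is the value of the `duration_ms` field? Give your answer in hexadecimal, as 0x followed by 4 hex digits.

`duration_ms` follows `length` (2 bytes), so it starts at byte offset 2 and occupies 2 bytes.
Bytes at offsets 2..3: CC 1A.
In big-endian order the high byte comes first in memory.
The bytes are already most-significant first: 0xCC1A.

0xCC1A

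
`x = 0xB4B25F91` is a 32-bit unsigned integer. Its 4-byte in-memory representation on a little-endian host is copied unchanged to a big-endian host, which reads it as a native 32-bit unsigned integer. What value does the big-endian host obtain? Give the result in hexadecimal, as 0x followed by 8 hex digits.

0x915FB2B4

Stored little-endian, the bytes at ascending addresses are 91 5F B2 B4.
Read back as big-endian, the last byte is least significant, giving 0x915FB2B4.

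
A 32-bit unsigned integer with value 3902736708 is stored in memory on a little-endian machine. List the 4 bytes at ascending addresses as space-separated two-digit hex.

44 09 9F E8

3902736708 in hexadecimal, padded to 32 bits, is 0xE89F0944.
Split into bytes (most-significant first): E8 9F 09 44.
Little-endian stores the least-significant byte at the lowest address.
So at ascending addresses the bytes are 44 09 9F E8.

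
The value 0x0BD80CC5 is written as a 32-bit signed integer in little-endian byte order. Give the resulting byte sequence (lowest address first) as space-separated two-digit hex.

C5 0C D8 0B

Split into bytes (most-significant first): 0B D8 0C C5.
Little-endian stores the least-significant byte at the lowest address.
So at ascending addresses the bytes are C5 0C D8 0B.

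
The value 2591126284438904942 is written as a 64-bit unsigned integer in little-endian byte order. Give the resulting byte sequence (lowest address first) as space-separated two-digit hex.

6E A0 28 98 A0 87 F5 23

2591126284438904942 in hexadecimal, padded to 64 bits, is 0x23F587A09828A06E.
Split into bytes (most-significant first): 23 F5 87 A0 98 28 A0 6E.
Little-endian: lowest address holds the least-significant byte.
So at ascending addresses the bytes are 6E A0 28 98 A0 87 F5 23.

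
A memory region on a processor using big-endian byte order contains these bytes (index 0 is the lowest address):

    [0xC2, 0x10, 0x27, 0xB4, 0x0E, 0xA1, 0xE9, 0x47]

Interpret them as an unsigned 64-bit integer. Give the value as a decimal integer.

Big-endian stores the most-significant byte at the lowest address.
The bytes are already most-significant first: 0xC21027B40EA1E947.
0xC21027B40EA1E947 = 13983720497278478663.

13983720497278478663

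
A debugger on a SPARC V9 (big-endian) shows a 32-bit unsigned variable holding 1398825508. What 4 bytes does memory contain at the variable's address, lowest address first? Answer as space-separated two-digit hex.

53 60 62 24

1398825508 in hexadecimal, padded to 32 bits, is 0x53606224.
Split into bytes (most-significant first): 53 60 62 24.
In big-endian order the high byte comes first in memory.
So the memory order matches the most-significant-first order: 53 60 62 24.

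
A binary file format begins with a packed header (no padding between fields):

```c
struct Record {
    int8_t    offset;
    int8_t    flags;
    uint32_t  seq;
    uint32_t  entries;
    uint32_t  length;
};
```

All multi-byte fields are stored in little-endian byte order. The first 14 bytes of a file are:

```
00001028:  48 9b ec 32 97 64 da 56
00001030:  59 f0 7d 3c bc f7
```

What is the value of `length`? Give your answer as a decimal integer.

`length` follows `offset` (1 B), `flags` (1 B), `seq` (4 B), `entries` (4 B), so it starts at offset 1 + 1 + 4 + 4 = 10 and occupies 4 bytes.
Bytes at offsets 10..13: 7D 3C BC F7.
In little-endian order the low byte comes first in memory.
Reassemble most-significant byte first: F7 BC 3C 7D → 0xF7BC3C7D.
0xF7BC3C7D = 4156308605.

4156308605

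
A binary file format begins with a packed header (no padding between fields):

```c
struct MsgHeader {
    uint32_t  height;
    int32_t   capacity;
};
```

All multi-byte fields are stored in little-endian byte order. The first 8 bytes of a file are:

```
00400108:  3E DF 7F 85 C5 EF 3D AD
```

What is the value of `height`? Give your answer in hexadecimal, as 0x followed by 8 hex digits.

`height` is the first field, at byte offset 0, occupying 4 bytes.
Bytes at offsets 0..3: 3E DF 7F 85.
Little-endian: lowest address holds the least-significant byte.
Reassemble most-significant byte first: 85 7F DF 3E → 0x857FDF3E.

0x857FDF3E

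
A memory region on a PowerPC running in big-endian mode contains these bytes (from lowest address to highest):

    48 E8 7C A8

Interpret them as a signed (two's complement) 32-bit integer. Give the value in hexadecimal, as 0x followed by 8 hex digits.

0x48E87CA8

Big-endian: lowest address holds the most-significant byte.
The bytes are already most-significant first: 0x48E87CA8.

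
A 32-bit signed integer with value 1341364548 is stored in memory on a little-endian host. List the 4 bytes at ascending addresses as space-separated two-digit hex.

44 99 F3 4F

1341364548 in hexadecimal, padded to 32 bits, is 0x4FF39944.
Split into bytes (most-significant first): 4F F3 99 44.
In little-endian order the low byte comes first in memory.
So at ascending addresses the bytes are 44 99 F3 4F.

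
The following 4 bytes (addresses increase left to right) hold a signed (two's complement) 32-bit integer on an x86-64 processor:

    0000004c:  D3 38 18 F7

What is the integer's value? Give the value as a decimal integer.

Little-endian: lowest address holds the least-significant byte.
Reassemble most-significant byte first: F7 18 38 D3 → 0xF71838D3.
Top bit is set, so as a signed 32-bit value this is 0xF71838D3 − 2^32 = -149407533.

-149407533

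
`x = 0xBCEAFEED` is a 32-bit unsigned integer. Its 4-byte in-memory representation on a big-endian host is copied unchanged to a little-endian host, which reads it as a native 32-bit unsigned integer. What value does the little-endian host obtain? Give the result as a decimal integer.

3992906428

Stored big-endian, the bytes at ascending addresses are BC EA FE ED.
Read back as little-endian, the first byte is least significant, giving 0xEDFEEABC.
0xEDFEEABC = 3992906428.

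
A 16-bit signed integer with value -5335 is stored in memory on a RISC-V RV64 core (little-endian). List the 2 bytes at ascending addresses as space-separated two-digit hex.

Two's complement of -5335 in 16 bits: 5335 = 0x14D7; invert → 0xEB28; add 1 → 0xEB29.
Split into bytes (most-significant first): EB 29.
Little-endian: lowest address holds the least-significant byte.
So at ascending addresses the bytes are 29 EB.

29 EB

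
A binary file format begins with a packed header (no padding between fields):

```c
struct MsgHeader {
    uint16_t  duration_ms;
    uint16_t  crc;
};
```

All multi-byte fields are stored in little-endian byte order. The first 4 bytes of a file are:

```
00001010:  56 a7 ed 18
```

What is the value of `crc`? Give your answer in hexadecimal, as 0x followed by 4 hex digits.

`crc` follows `duration_ms` (2 bytes), so it starts at byte offset 2 and occupies 2 bytes.
Bytes at offsets 2..3: ED 18.
In little-endian order the low byte comes first in memory.
Reassemble most-significant byte first: 18 ED → 0x18ED.

0x18ED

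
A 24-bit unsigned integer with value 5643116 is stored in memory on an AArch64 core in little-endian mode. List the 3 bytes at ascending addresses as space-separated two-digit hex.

5643116 in hexadecimal, padded to 24 bits, is 0x561B6C.
Split into bytes (most-significant first): 56 1B 6C.
Little-endian: lowest address holds the least-significant byte.
So at ascending addresses the bytes are 6C 1B 56.

6C 1B 56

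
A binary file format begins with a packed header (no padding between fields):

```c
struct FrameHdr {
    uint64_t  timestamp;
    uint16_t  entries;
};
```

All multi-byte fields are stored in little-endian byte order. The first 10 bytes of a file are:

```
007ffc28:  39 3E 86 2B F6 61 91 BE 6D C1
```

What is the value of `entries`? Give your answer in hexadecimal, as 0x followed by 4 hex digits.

`entries` follows `timestamp` (8 bytes), so it starts at byte offset 8 and occupies 2 bytes.
Bytes at offsets 8..9: 6D C1.
Little-endian: lowest address holds the least-significant byte.
Reassemble most-significant byte first: C1 6D → 0xC16D.

0xC16D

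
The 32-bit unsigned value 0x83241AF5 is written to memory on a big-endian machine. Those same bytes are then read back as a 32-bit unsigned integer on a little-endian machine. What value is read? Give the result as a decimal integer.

Stored big-endian, the bytes at ascending addresses are 83 24 1A F5.
Read back as little-endian, the first byte is least significant, giving 0xF51A2483.
0xF51A2483 = 4112131203.

4112131203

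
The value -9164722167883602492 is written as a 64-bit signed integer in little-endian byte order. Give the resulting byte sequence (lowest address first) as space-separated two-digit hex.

Two's complement of -9164722167883602492 in 64 bits: 9164722167883602492 = 0x7F2FA24141D99A3C; invert → 0x80D05DBEBE2665C3; add 1 → 0x80D05DBEBE2665C4.
Split into bytes (most-significant first): 80 D0 5D BE BE 26 65 C4.
In little-endian order the low byte comes first in memory.
So at ascending addresses the bytes are C4 65 26 BE BE 5D D0 80.

C4 65 26 BE BE 5D D0 80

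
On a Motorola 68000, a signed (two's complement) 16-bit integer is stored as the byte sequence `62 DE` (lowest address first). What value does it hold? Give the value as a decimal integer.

25310

Big-endian stores the most-significant byte at the lowest address.
The bytes are already most-significant first: 0x62DE.
0x62DE = 25310.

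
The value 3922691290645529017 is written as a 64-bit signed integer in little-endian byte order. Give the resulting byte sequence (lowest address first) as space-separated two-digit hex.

B9 01 72 0E F2 32 70 36

3922691290645529017 in hexadecimal, padded to 64 bits, is 0x367032F20E7201B9.
Split into bytes (most-significant first): 36 70 32 F2 0E 72 01 B9.
In little-endian order the low byte comes first in memory.
So at ascending addresses the bytes are B9 01 72 0E F2 32 70 36.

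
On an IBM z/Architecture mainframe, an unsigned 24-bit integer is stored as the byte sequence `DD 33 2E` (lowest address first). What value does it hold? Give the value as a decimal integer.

14496558

Big-endian: lowest address holds the most-significant byte.
The bytes are already most-significant first: 0xDD332E.
0xDD332E = 14496558.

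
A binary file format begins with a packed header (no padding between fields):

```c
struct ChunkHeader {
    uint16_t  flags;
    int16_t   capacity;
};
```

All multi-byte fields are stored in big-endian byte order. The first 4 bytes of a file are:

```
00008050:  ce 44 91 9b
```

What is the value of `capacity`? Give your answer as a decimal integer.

-28261

`capacity` follows `flags` (2 bytes), so it starts at byte offset 2 and occupies 2 bytes.
Bytes at offsets 2..3: 91 9B.
Big-endian stores the most-significant byte at the lowest address.
The bytes are already most-significant first: 0x919B.
Top bit is set, so as a signed 16-bit value this is 0x919B − 2^16 = -28261.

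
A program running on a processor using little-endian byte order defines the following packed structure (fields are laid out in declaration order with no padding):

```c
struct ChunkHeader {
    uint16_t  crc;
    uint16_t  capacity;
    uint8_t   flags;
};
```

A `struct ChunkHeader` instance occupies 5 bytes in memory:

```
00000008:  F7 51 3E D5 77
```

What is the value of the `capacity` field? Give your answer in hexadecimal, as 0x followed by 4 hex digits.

0xD53E

`capacity` follows `crc` (2 bytes), so it starts at byte offset 2 and occupies 2 bytes.
Bytes at offsets 2..3: 3E D5.
Little-endian stores the least-significant byte at the lowest address.
Reassemble most-significant byte first: D5 3E → 0xD53E.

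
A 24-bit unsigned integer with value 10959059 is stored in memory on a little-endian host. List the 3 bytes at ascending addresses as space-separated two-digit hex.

D3 38 A7

10959059 in hexadecimal, padded to 24 bits, is 0xA738D3.
Split into bytes (most-significant first): A7 38 D3.
Little-endian stores the least-significant byte at the lowest address.
So at ascending addresses the bytes are D3 38 A7.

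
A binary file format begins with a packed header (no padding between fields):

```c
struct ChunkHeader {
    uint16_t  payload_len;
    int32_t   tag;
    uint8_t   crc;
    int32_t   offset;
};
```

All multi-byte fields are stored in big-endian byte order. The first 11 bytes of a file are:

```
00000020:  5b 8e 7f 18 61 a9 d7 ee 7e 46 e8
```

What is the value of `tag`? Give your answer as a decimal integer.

`tag` follows `payload_len` (2 bytes), so it starts at byte offset 2 and occupies 4 bytes.
Bytes at offsets 2..5: 7F 18 61 A9.
Big-endian stores the most-significant byte at the lowest address.
The bytes are already most-significant first: 0x7F1861A9.
0x7F1861A9 = 2132304297.

2132304297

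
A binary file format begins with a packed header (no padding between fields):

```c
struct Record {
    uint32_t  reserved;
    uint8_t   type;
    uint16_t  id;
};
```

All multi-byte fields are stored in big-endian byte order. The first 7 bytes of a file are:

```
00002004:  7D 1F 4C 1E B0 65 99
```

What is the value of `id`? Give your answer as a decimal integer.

26009

`id` follows `reserved` (4 B), `type` (1 B), so it starts at offset 4 + 1 = 5 and occupies 2 bytes.
Bytes at offsets 5..6: 65 99.
Big-endian stores the most-significant byte at the lowest address.
The bytes are already most-significant first: 0x6599.
0x6599 = 26009.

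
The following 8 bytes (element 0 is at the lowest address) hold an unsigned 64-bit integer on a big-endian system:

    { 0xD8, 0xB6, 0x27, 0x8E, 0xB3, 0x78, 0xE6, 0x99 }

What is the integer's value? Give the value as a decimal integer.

In big-endian order the high byte comes first in memory.
The bytes are already most-significant first: 0xD8B6278EB378E699.
0xD8B6278EB378E699 = 15615712251803657881.

15615712251803657881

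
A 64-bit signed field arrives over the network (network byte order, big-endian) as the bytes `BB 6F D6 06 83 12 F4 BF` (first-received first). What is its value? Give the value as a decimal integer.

Big-endian stores the most-significant byte at the lowest address.
The bytes are already most-significant first: 0xBB6FD6068312F4BF.
Top bit is set, so as a signed 64-bit value this is 0xBB6FD6068312F4BF − 2^64 = -4940494942744939329.

-4940494942744939329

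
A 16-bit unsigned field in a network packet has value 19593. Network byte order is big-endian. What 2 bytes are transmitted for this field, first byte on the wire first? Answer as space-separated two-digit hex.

4C 89

19593 in hexadecimal, padded to 16 bits, is 0x4C89.
Split into bytes (most-significant first): 4C 89.
Big-endian: lowest address holds the most-significant byte.
So the memory order matches the most-significant-first order: 4C 89.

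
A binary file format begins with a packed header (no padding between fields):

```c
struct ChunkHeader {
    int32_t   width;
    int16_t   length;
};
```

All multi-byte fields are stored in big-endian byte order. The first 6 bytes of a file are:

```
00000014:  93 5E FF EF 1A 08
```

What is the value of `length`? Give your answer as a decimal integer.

6664

`length` follows `width` (4 bytes), so it starts at byte offset 4 and occupies 2 bytes.
Bytes at offsets 4..5: 1A 08.
Big-endian: lowest address holds the most-significant byte.
The bytes are already most-significant first: 0x1A08.
0x1A08 = 6664.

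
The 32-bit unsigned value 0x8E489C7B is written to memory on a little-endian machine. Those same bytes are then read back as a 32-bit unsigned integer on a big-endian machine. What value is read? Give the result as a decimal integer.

Stored little-endian, the bytes at ascending addresses are 7B 9C 48 8E.
Read back as big-endian, the last byte is least significant, giving 0x7B9C488E.
0x7B9C488E = 2073839758.

2073839758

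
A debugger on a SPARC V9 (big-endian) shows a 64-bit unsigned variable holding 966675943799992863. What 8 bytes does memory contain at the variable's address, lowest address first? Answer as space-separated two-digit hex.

0D 6A 52 A6 33 1D 32 1F

966675943799992863 in hexadecimal, padded to 64 bits, is 0x0D6A52A6331D321F.
Split into bytes (most-significant first): 0D 6A 52 A6 33 1D 32 1F.
Big-endian: lowest address holds the most-significant byte.
So the memory order matches the most-significant-first order: 0D 6A 52 A6 33 1D 32 1F.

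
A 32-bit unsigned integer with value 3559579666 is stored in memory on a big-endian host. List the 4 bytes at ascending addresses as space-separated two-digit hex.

3559579666 in hexadecimal, padded to 32 bits, is 0xD42AE012.
Split into bytes (most-significant first): D4 2A E0 12.
Big-endian: lowest address holds the most-significant byte.
So the memory order matches the most-significant-first order: D4 2A E0 12.

D4 2A E0 12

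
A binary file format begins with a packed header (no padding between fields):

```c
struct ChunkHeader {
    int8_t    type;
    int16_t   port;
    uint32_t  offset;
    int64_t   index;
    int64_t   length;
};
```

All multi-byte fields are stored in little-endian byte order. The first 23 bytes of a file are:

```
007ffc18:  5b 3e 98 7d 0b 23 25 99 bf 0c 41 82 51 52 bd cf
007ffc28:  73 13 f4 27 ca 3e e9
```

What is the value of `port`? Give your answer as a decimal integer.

-26562

`port` follows `type` (1 byte), so it starts at byte offset 1 and occupies 2 bytes.
Bytes at offsets 1..2: 3E 98.
In little-endian order the low byte comes first in memory.
Reassemble most-significant byte first: 98 3E → 0x983E.
Top bit is set, so as a signed 16-bit value this is 0x983E − 2^16 = -26562.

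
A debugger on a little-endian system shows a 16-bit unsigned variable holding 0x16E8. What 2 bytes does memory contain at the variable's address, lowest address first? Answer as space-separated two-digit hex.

E8 16

Split into bytes (most-significant first): 16 E8.
Little-endian stores the least-significant byte at the lowest address.
So at ascending addresses the bytes are E8 16.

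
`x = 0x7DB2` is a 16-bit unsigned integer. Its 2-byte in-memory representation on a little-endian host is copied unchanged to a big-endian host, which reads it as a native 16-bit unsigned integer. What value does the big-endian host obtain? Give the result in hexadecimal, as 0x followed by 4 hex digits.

Stored little-endian, the bytes at ascending addresses are B2 7D.
Read back as big-endian, the last byte is least significant, giving 0xB27D.

0xB27D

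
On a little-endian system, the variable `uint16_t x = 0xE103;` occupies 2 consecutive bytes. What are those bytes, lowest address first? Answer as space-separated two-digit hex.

03 E1

Split into bytes (most-significant first): E1 03.
Little-endian: lowest address holds the least-significant byte.
So at ascending addresses the bytes are 03 E1.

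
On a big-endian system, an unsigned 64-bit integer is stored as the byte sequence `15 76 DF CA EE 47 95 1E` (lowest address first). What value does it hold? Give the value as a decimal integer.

1546669584722400542

Big-endian: lowest address holds the most-significant byte.
The bytes are already most-significant first: 0x1576DFCAEE47951E.
0x1576DFCAEE47951E = 1546669584722400542.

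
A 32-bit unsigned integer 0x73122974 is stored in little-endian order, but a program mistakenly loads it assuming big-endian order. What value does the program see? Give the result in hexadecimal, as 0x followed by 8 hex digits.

Stored little-endian, the bytes at ascending addresses are 74 29 12 73.
Read back as big-endian, the last byte is least significant, giving 0x74291273.

0x74291273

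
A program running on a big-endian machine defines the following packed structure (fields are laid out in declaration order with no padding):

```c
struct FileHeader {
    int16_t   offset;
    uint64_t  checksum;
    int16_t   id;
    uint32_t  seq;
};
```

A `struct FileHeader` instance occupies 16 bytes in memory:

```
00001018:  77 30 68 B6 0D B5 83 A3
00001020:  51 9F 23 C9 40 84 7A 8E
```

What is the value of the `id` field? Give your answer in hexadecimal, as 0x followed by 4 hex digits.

`id` follows `offset` (2 B), `checksum` (8 B), so it starts at offset 2 + 8 = 10 and occupies 2 bytes.
Bytes at offsets 10..11: 23 C9.
Big-endian stores the most-significant byte at the lowest address.
The bytes are already most-significant first: 0x23C9.

0x23C9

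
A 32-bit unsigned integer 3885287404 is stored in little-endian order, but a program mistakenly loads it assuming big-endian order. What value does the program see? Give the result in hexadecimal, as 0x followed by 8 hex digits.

0xECC794E7

3885287404 in 32-bit hexadecimal is 0xE794C7EC.
Stored little-endian, the bytes at ascending addresses are EC C7 94 E7.
Read back as big-endian, the last byte is least significant, giving 0xECC794E7.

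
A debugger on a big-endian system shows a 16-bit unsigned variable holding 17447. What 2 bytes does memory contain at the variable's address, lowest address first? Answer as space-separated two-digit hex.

17447 in hexadecimal, padded to 16 bits, is 0x4427.
Split into bytes (most-significant first): 44 27.
Big-endian stores the most-significant byte at the lowest address.
So the memory order matches the most-significant-first order: 44 27.

44 27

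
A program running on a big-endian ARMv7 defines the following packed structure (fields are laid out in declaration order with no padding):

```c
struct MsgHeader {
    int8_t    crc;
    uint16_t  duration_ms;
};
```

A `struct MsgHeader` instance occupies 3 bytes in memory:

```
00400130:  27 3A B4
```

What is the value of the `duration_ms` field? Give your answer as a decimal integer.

`duration_ms` follows `crc` (1 byte), so it starts at byte offset 1 and occupies 2 bytes.
Bytes at offsets 1..2: 3A B4.
Big-endian stores the most-significant byte at the lowest address.
The bytes are already most-significant first: 0x3AB4.
0x3AB4 = 15028.

15028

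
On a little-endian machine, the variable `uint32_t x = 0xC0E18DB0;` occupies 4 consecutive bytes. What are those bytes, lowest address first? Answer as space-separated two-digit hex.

Split into bytes (most-significant first): C0 E1 8D B0.
Little-endian stores the least-significant byte at the lowest address.
So at ascending addresses the bytes are B0 8D E1 C0.

B0 8D E1 C0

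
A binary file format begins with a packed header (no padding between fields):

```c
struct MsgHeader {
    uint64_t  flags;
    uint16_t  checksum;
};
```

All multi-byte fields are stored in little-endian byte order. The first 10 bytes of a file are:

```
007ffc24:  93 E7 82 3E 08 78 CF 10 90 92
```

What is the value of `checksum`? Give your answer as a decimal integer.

37520

`checksum` follows `flags` (8 bytes), so it starts at byte offset 8 and occupies 2 bytes.
Bytes at offsets 8..9: 90 92.
Little-endian stores the least-significant byte at the lowest address.
Reassemble most-significant byte first: 92 90 → 0x9290.
0x9290 = 37520.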